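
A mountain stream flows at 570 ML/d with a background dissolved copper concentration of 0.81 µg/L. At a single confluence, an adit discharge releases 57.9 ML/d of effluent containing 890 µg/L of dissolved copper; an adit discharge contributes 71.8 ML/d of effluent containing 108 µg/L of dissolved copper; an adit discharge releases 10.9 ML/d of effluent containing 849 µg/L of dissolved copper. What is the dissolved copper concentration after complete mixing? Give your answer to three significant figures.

97.1 µg/L

Mixed concentration C = ΣQC/ΣQ = (570.0·0.8100 + 57.90·890.0 + 71.80·108.0 + 10.90·849.0) / 710.6 = 69000/710.6 = 97.10 µg/L.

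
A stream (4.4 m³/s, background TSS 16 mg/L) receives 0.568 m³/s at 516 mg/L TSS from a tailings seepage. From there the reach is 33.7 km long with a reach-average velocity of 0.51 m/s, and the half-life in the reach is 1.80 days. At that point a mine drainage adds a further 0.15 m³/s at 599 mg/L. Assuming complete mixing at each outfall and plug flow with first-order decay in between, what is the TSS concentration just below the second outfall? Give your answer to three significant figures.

70.5 mg/L

Mass balance: C = (4.400·16.00 + 0.5680·516.0) / 4.968 = 363.5/4.968 = 73.17 mg/L; combined flow 4.968 m³/s.
Travel time t = 33.7·1000 / 0.51 = 66080 s = 18.36 h.
Half-life 1.80 d → k = ln 2 / 1.80 = 0.3851 d⁻¹.
Applying C = C₀e^(−kt): 73.17 × 0.7449 = 54.50 mg/L.
Second outfall: C = (4.968·54.50 + 0.1500·599.0)/5.118 = 70.46 mg/L.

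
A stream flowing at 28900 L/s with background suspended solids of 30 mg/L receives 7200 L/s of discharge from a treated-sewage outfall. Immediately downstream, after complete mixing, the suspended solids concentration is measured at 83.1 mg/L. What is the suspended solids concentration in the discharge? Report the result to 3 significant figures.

296 mg/L

Mass balance: 28900·30.00 + 7200·Cₑ = 36100·83.10
→ Cₑ = (36100·83.10 − 28900·30.00) / 7200 = 296.2 mg/L.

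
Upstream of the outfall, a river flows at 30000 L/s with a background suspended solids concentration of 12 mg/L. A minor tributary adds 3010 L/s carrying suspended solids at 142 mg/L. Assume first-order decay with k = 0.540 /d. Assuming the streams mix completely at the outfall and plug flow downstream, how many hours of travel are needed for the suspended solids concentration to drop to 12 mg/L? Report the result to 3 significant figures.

30.5 h

Conservation of mass: C = (30000·12.00 + 3010·142.0) / 33010 = 787400/33010 = 23.85 mg/L.
23.85·exp(−k·t) = 12 → t = ln(23.85/12)/k = 109900 s = 30.54 h.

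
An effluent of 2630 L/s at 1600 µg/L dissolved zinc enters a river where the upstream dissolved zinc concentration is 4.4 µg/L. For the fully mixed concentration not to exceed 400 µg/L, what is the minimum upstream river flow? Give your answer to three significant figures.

Set C_mix = 400: (Q·4.400 + 2630·1600) / (Q + 2630) = 400
→ Q = 2630·(1600 − 400)/(400 − 4.400) = 7978 L/s.

7980 L/s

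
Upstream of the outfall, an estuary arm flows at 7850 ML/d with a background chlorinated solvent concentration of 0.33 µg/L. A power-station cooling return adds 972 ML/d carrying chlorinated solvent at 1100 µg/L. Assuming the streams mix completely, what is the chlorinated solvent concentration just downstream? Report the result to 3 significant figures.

121 µg/L

After mixing, C = (7850·0.3300 + 972.0·1100) / 8822 = 1072000/8822 = 121.5 µg/L.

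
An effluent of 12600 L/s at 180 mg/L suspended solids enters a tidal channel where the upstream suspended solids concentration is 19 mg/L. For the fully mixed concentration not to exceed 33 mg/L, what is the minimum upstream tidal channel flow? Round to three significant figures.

132000 L/s

Set C_mix = 33: (Q·19.00 + 12600·180.0) / (Q + 12600) = 33
→ Q = 12600·(180.0 − 33)/(33 − 19.00) = 132300 L/s.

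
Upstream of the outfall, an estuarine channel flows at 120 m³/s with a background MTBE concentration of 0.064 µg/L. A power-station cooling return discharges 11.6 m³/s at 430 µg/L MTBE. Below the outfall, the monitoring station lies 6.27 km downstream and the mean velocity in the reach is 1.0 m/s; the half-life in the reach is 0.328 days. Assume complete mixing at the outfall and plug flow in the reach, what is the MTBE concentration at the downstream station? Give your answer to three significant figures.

32.6 µg/L

Conservation of mass: C = (120.0·0.06400 + 11.60·430.0) / 131.6 = 4996/131.6 = 37.96 µg/L.
Travel time t = 6.27·1000 / 1.0 = 6270 s = 1.742 h.
Half-life 0.328 d → k = ln 2 / 0.328 = 2.113 d⁻¹.
Applying C = C₀e^(−kt): 37.96 × 0.8578 = 32.56 µg/L.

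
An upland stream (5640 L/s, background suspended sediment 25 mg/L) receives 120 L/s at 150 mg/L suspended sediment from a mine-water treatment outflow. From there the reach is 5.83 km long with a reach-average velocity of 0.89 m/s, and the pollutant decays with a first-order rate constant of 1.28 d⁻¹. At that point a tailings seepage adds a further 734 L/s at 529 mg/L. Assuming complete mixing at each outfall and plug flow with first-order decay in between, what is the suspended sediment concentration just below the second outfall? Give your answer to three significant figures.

Mass balance: C = (5640·25.00 + 120.0·150.0) / 5760 = 159000/5760 = 27.60 mg/L; combined flow 5760 L/s.
Travel time t = 5.83·1000 / 0.89 = 6551 s = 1.820 h.
Decay over the reach: 27.60·exp(−kt) = 27.60·0.9075 = 25.05 mg/L.
Second outfall: C = (5760·25.05 + 734.0·529.0)/6494 = 82.01 mg/L.

82.0 mg/L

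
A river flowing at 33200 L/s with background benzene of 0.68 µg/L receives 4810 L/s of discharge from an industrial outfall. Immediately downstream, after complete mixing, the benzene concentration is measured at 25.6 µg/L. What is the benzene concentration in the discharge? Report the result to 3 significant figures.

198 µg/L

Mass balance: 33200·0.6800 + 4810·Cₑ = 38010·25.60
→ Cₑ = (38010·25.60 − 33200·0.6800) / 4810 = 197.6 µg/L.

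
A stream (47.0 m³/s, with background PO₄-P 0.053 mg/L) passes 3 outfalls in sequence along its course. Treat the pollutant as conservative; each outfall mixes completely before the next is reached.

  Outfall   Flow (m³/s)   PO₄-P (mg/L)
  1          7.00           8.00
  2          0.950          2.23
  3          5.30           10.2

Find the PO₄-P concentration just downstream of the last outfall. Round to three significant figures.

Outfall 1: combined Q = 54.00 m³/s; C = (47.00·0.05300 + 7.000·8.000)/54.00 = 1.083 mg/L.
Outfall 2: combined Q = 54.95 m³/s; C = (54.00·1.083 + 0.9500·2.230)/54.95 = 1.103 mg/L.
Outfall 3: combined Q = 60.25 m³/s; C = (54.95·1.103 + 5.300·10.20)/60.25 = 1.903 mg/L.

1.90 mg/L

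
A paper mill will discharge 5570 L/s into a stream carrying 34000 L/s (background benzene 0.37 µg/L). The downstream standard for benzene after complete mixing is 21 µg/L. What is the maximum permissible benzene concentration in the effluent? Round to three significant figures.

147 µg/L

At the limit, (Qr·Cr + Qe·Cₑ)/(Qr + Qe) = 21:
Cₑ = (39570·21 − 34000·0.3700) / 5570 = 146.9 µg/L.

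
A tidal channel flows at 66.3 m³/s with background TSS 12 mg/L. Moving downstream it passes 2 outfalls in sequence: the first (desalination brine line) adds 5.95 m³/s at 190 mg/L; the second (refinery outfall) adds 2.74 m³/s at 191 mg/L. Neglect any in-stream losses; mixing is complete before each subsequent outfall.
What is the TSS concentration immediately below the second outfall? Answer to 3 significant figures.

Below outfall 1: Q → 72.25 m³/s, C = (66.30·12.00 + 5.950·190.0)/72.25 = 26.66 mg/L.
Below outfall 2: Q → 74.99 m³/s, C = (72.25·26.66 + 2.740·191.0)/74.99 = 32.66 mg/L.

32.7 mg/L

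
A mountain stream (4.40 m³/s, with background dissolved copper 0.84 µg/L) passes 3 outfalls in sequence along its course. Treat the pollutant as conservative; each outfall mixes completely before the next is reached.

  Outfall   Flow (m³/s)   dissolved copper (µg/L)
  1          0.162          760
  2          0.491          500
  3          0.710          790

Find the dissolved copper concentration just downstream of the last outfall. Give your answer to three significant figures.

After outfall 1: Q = 4.400 + 0.1620 = 4.562 m³/s; C = (4.400·0.8400 + 0.1620·760.0)/4.562 = 27.80 µg/L.
After outfall 2: Q = 4.562 + 0.4910 = 5.053 m³/s; C = (4.562·27.80 + 0.4910·500.0)/5.053 = 73.68 µg/L.
After outfall 3: Q = 5.053 + 0.7100 = 5.763 m³/s; C = (5.053·73.68 + 0.7100·790.0)/5.763 = 161.9 µg/L.

162 µg/L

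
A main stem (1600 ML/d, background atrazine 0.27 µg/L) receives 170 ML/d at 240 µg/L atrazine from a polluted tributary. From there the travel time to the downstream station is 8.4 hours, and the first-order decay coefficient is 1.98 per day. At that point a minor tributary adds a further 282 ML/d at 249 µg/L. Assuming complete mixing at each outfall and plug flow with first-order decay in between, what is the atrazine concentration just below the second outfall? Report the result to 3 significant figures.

Mass balance: C = (1600·0.2700 + 170.0·240.0) / 1770 = 41230/1770 = 23.29 µg/L; combined flow 1770 ML/d.
After decay, C = 23.29 × e^(−kt) = 23.29 × 0.5001 = 11.65 µg/L.
At the second outfall, C = (1770·11.65 + 282.0·249.0) / (1770 + 282.0) = 44.27 µg/L.

44.3 µg/L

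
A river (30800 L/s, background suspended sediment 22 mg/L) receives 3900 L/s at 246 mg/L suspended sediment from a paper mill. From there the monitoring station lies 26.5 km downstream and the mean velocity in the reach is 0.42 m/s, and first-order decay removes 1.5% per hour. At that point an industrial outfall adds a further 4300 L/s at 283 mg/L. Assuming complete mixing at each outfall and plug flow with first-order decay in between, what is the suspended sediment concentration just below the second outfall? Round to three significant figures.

After mixing, C = (30800·22.00 + 3900·246.0) / 34700 = 1637000/34700 = 47.18 mg/L; combined flow 34700 L/s.
Travel time t = 26.5·1000 / 0.42 = 63100 s = 17.53 h.
1.5%/h lost → k = −ln(1 − 0.015) = 0.01511 h⁻¹.
Decay over the reach: 47.18·exp(−kt) = 47.18·0.7673 = 36.20 mg/L.
Second outfall: C = (34700·36.20 + 4300·283.0)/39000 = 63.41 mg/L.

63.4 mg/L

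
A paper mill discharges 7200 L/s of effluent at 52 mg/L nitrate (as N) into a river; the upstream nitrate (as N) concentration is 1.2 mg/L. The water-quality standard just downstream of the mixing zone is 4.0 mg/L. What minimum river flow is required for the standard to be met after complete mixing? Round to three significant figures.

Set C_mix = 4.0: (Q·1.200 + 7200·52.00) / (Q + 7200) = 4.0
→ Q = 7200·(52.00 − 4.0)/(4.0 − 1.200) = 123400 L/s.

123000 L/s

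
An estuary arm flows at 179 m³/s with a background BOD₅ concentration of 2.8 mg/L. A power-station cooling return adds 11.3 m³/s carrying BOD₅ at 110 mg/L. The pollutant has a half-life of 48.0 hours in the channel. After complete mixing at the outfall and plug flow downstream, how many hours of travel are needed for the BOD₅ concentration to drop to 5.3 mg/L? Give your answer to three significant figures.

37.9 h

Flow-weighted average: C = (179.0·2.800 + 11.30·110.0) / 190.3 = 1744/190.3 = 9.166 mg/L.
Half-life 48.0 h → k = ln 2 / 48.0 = 0.01444 h⁻¹ = 0.3466 d⁻¹.
9.166·exp(−k·t) = 5.3 → t = ln(9.166/5.3)/k = 136600 s = 37.93 h.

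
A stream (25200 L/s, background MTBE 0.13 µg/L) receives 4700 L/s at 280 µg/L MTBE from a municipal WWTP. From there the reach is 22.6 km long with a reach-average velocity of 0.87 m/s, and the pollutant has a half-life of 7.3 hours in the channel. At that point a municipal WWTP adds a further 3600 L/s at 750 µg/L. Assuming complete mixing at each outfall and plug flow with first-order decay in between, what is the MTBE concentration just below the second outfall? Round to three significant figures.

Conservation of mass: C = (25200·0.1300 + 4700·280.0) / 29900 = 1319000/29900 = 44.12 µg/L; combined flow 29900 L/s.
Travel time t = 22.6·1000 / 0.87 = 25980 s = 7.216 h.
Half-life 7.3 h → k = ln 2 / 7.3 = 0.09495 h⁻¹ = 2.279 d⁻¹.
First-order decay: C = 44.12·exp(−k·t) = 44.12·0.5040 = 22.24 µg/L.
Second outfall: C = (29900·22.24 + 3600·750.0)/33500 = 100.4 µg/L.

100 µg/L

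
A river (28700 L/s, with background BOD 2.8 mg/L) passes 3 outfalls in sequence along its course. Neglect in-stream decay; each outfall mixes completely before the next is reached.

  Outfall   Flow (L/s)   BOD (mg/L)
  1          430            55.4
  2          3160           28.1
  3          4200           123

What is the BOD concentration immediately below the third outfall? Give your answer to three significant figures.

19.4 mg/L

After outfall 1: Q = 28700 + 430.0 = 29130 L/s; C = (28700·2.800 + 430.0·55.40)/29130 = 3.576 mg/L.
After outfall 2: Q = 29130 + 3160 = 32290 L/s; C = (29130·3.576 + 3160·28.10)/32290 = 5.976 mg/L.
After outfall 3: Q = 32290 + 4200 = 36490 L/s; C = (32290·5.976 + 4200·123.0)/36490 = 19.45 mg/L.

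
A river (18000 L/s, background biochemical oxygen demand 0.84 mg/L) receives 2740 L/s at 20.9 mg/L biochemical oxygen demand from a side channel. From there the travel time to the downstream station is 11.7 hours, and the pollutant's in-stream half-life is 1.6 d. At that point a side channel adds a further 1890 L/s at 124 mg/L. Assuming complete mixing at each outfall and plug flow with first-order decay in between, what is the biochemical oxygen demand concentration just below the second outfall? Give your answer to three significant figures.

Mass balance: C = (18000·0.8400 + 2740·20.90) / 20740 = 72390/20740 = 3.490 mg/L; combined flow 20740 L/s.
Half-life 1.6 d → k = ln 2 / 1.6 = 0.4332 d⁻¹.
Applying C = C₀e^(−kt): 3.490 × 0.8096 = 2.826 mg/L.
At the second outfall, C = (20740·2.826 + 1890·124.0) / (20740 + 1890) = 12.95 mg/L.

12.9 mg/L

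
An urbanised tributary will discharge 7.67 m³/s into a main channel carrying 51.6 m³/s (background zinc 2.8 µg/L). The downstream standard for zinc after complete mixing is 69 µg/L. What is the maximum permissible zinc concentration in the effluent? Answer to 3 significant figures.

At the limit, (Qr·Cr + Qe·Cₑ)/(Qr + Qe) = 69:
Cₑ = (59.27·69 − 51.60·2.800) / 7.670 = 514.4 µg/L.

514 µg/L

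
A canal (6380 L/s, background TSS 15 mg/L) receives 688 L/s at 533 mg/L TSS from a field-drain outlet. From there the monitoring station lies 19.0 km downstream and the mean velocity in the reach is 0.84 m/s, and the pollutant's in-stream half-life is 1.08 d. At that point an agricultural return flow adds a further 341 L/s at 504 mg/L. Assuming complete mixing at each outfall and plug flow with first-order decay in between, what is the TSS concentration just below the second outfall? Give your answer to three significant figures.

After mixing, C = (6380·15.00 + 688.0·533.0) / 7068 = 462400/7068 = 65.42 mg/L; combined flow 7068 L/s.
Travel time t = 19.0·1000 / 0.84 = 22620 s = 6.283 h.
Half-life 1.08 d → k = ln 2 / 1.08 = 0.6418 d⁻¹.
Applying C = C₀e^(−kt): 65.42 × 0.8453 = 55.30 mg/L.
At the second outfall, C = (7068·55.30 + 341.0·504.0) / (7068 + 341.0) = 75.96 mg/L.

76.0 mg/L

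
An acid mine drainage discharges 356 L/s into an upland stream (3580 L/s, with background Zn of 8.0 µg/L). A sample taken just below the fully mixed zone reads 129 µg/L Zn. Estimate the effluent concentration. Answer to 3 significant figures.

Mass balance: 3580·8.000 + 356.0·Cₑ = 3936·129.0
→ Cₑ = (3936·129.0 − 3580·8.000) / 356.0 = 1346 µg/L.

1350 µg/L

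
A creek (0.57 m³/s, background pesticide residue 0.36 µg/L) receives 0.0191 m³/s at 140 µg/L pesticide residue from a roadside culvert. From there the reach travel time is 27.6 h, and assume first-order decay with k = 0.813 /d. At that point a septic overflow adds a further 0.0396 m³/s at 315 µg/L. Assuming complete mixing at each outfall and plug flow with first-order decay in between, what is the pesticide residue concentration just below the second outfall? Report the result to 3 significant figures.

21.6 µg/L

Mass balance: C = (0.5700·0.3600 + 0.01910·140.0) / 0.5891 = 2.879/0.5891 = 4.887 µg/L; combined flow 0.5891 m³/s.
After decay, C = 4.887 × e^(−kt) = 4.887 × 0.3926 = 1.919 µg/L.
Second outfall: C = (0.5891·1.919 + 0.03960·315.0)/0.6287 = 21.64 µg/L.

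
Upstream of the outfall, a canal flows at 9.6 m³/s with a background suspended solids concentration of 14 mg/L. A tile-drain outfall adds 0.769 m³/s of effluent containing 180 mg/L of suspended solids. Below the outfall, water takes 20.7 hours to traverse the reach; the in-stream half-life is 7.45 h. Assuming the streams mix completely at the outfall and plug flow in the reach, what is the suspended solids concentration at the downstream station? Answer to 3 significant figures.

3.83 mg/L

Mixed concentration C = ΣQC/ΣQ = (9.600·14.00 + 0.7690·180.0) / 10.37 = 272.8/10.37 = 26.31 mg/L.
Half-life 7.45 h → k = ln 2 / 7.45 = 0.09304 h⁻¹ = 2.233 d⁻¹.
After decay, C = 26.31 × e^(−kt) = 26.31 × 0.1457 = 3.835 mg/L.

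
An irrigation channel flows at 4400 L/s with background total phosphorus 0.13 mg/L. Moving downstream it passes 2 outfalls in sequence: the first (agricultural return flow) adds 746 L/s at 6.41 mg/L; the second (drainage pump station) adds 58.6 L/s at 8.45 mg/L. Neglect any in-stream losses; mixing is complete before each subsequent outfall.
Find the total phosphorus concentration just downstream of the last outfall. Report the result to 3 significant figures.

Below outfall 1: Q → 5146 L/s, C = (4400·0.1300 + 746.0·6.410)/5146 = 1.040 mg/L.
Below outfall 2: Q → 5205 L/s, C = (5146·1.040 + 58.60·8.450)/5205 = 1.124 mg/L.

1.12 mg/L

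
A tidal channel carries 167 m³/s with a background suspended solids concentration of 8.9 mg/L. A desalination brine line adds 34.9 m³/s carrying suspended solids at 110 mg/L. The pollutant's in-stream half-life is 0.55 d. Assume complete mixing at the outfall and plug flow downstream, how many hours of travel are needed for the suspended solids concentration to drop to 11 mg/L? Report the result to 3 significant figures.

After mixing, C = (167.0·8.900 + 34.90·110.0) / 201.9 = 5325/201.9 = 26.38 mg/L.
Half-life 0.55 d → k = ln 2 / 0.55 = 1.260 d⁻¹.
26.38·exp(−k·t) = 11 → t = ln(26.38/11)/k = 59960 s = 16.65 h.

16.7 h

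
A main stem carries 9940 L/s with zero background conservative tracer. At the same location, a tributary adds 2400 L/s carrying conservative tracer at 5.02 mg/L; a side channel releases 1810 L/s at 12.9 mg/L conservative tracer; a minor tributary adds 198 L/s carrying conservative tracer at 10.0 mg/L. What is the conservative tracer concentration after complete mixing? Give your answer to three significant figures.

2.61 mg/L

Mass balance: C = (9940·0 + 2400·5.020 + 1810·12.90 + 198.0·10.00) / 14350 = 37380/14350 = 2.605 mg/L.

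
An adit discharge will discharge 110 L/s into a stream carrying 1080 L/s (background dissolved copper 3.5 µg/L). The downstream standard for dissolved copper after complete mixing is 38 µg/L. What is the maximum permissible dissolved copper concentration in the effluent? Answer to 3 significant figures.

At the limit, (Qr·Cr + Qe·Cₑ)/(Qr + Qe) = 38:
Cₑ = (1190·38 − 1080·3.500) / 110.0 = 376.7 µg/L.

377 µg/L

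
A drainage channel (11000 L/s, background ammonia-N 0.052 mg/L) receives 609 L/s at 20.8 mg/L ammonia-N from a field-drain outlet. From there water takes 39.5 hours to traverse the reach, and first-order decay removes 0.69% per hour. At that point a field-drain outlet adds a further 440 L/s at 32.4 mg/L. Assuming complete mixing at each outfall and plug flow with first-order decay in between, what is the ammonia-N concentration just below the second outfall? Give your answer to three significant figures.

2.02 mg/L

After mixing, C = (11000·0.05200 + 609.0·20.80) / 11610 = 13240/11610 = 1.140 mg/L; combined flow 11610 L/s.
0.69%/h lost → k = −ln(1 − 0.0069) = 0.006924 h⁻¹.
First-order decay: C = 1.140·exp(−k·t) = 1.140·0.7607 = 0.8675 mg/L.
At the second outfall, C = (11610·0.8675 + 440.0·32.40) / (11610 + 440.0) = 2.019 mg/L.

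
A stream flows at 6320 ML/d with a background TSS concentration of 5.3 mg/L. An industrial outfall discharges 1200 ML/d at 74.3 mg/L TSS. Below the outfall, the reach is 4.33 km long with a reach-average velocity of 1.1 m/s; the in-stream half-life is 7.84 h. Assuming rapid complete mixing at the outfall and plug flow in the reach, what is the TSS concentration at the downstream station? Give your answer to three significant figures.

After mixing, C = (6320·5.300 + 1200·74.30) / 7520 = 122700/7520 = 16.31 mg/L.
Travel time t = 4.33·1000 / 1.1 = 3936 s = 1.093 h.
Half-life 7.84 h → k = ln 2 / 7.84 = 0.08841 h⁻¹ = 2.122 d⁻¹.
Decay over the reach: 16.31·exp(−kt) = 16.31·0.9079 = 14.81 mg/L.

14.8 mg/L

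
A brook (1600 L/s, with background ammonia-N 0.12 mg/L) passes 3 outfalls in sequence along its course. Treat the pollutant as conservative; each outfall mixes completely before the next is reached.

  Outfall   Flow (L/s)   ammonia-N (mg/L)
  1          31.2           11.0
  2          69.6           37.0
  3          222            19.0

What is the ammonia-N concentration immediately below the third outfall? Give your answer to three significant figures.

3.81 mg/L

After outfall 1: Q = 1600 + 31.20 = 1631 L/s; C = (1600·0.1200 + 31.20·11.00)/1631 = 0.3281 mg/L.
After outfall 2: Q = 1631 + 69.60 = 1701 L/s; C = (1631·0.3281 + 69.60·37.00)/1701 = 1.829 mg/L.
After outfall 3: Q = 1701 + 222.0 = 1923 L/s; C = (1701·1.829 + 222.0·19.00)/1923 = 3.811 mg/L.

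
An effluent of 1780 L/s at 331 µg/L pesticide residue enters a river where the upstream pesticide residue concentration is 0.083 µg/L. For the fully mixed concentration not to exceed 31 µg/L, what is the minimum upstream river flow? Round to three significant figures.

Set C_mix = 31: (Q·0.08300 + 1780·331.0) / (Q + 1780) = 31
→ Q = 1780·(331.0 − 31)/(31 − 0.08300) = 17270 L/s.

17300 L/s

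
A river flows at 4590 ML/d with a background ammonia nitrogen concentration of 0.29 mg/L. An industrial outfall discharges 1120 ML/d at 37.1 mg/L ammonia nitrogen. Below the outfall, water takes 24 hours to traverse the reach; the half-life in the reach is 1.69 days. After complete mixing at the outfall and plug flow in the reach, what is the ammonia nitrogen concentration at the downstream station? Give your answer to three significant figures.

Mass balance: C = (4590·0.2900 + 1120·37.10) / 5710 = 42880/5710 = 7.510 mg/L.
Half-life 1.69 d → k = ln 2 / 1.69 = 0.4101 d⁻¹.
Decay over the reach: 7.510·exp(−kt) = 7.510·0.6636 = 4.983 mg/L.

4.98 mg/L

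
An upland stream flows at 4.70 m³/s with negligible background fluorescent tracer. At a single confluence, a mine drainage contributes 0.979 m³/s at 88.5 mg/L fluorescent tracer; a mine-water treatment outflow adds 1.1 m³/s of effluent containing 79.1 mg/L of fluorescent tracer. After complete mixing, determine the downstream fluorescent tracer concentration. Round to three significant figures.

25.6 mg/L

Mass balance: C = (4.700·0 + 0.9790·88.50 + 1.100·79.10) / 6.779 = 173.7/6.779 = 25.62 mg/L.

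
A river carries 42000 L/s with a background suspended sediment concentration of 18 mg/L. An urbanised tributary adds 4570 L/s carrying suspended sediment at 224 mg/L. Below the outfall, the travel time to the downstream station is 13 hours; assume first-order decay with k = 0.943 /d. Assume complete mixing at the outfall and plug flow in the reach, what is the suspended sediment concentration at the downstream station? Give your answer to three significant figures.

22.9 mg/L

Flow-weighted average: C = (42000·18.00 + 4570·224.0) / 46570 = 1780000/46570 = 38.22 mg/L.
Decay over the reach: 38.22·exp(−kt) = 38.22·0.6000 = 22.93 mg/L.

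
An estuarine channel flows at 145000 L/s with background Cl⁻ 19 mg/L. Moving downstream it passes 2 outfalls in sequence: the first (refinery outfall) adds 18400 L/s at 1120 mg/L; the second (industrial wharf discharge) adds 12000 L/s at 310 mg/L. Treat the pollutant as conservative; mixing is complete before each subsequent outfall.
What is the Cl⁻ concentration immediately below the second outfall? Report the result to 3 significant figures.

154 mg/L

Below outfall 1: Q → 163400 L/s, C = (145000·19.00 + 18400·1120)/163400 = 143.0 mg/L.
Below outfall 2: Q → 175400 L/s, C = (163400·143.0 + 12000·310.0)/175400 = 154.4 mg/L.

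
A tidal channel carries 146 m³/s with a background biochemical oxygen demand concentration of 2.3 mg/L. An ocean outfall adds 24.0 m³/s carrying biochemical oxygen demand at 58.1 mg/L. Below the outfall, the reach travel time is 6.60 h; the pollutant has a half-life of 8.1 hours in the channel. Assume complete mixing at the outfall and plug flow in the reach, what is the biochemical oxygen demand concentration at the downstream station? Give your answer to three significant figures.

Flow-weighted average: C = (146.0·2.300 + 24.00·58.10) / 170.0 = 1730/170.0 = 10.18 mg/L.
Half-life 8.1 h → k = ln 2 / 8.1 = 0.08557 h⁻¹ = 2.054 d⁻¹.
After decay, C = 10.18 × e^(−kt) = 10.18 × 0.5685 = 5.786 mg/L.

5.79 mg/L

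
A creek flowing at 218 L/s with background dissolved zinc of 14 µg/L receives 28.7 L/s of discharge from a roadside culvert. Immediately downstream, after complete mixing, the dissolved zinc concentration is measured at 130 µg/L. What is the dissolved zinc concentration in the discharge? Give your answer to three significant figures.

Mass balance: 218.0·14.00 + 28.70·Cₑ = 246.7·130.0
→ Cₑ = (246.7·130.0 − 218.0·14.00) / 28.70 = 1011 µg/L.

1010 µg/L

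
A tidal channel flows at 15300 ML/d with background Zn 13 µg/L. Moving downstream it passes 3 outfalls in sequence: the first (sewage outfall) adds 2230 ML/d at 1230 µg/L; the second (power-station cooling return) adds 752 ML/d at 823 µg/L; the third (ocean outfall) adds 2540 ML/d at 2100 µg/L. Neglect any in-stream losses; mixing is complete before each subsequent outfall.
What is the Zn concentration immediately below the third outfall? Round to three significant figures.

427 µg/L

After outfall 1: Q = 15300 + 2230 = 17530 ML/d; C = (15300·13.00 + 2230·1230)/17530 = 167.8 µg/L.
After outfall 2: Q = 17530 + 752.0 = 18280 ML/d; C = (17530·167.8 + 752.0·823.0)/18280 = 194.8 µg/L.
After outfall 3: Q = 18280 + 2540 = 20820 ML/d; C = (18280·194.8 + 2540·2100)/20820 = 427.2 µg/L.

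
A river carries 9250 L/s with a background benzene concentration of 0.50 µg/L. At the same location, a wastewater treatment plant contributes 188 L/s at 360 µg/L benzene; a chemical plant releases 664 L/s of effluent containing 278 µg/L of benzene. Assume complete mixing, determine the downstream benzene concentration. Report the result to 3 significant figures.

25.4 µg/L

Mixed concentration C = ΣQC/ΣQ = (9250·0.5000 + 188.0·360.0 + 664.0·278.0) / 10100 = 256900/10100 = 25.43 µg/L.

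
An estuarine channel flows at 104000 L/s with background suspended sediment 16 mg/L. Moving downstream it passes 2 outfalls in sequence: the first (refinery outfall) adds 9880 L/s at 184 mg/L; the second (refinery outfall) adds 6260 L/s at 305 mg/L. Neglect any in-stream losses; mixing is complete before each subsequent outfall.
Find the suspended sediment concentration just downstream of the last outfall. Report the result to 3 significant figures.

44.9 mg/L

Outfall 1: combined Q = 113900 L/s; C = (104000·16.00 + 9880·184.0)/113900 = 30.58 mg/L.
Outfall 2: combined Q = 120100 L/s; C = (113900·30.58 + 6260·305.0)/120100 = 44.87 mg/L.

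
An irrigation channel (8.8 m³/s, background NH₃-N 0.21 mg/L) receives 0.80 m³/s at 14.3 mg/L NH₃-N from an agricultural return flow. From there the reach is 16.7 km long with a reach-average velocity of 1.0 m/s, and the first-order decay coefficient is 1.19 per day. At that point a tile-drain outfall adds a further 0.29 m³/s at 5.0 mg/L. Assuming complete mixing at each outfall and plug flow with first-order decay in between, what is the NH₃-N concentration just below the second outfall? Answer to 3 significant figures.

Mixed concentration C = ΣQC/ΣQ = (8.800·0.2100 + 0.8000·14.30) / 9.600 = 13.29/9.600 = 1.384 mg/L; combined flow 9.600 m³/s.
Travel time t = 16.7·1000 / 1.0 = 16700 s = 4.639 h.
Applying C = C₀e^(−kt): 1.384 × 0.7945 = 1.100 mg/L.
Second outfall: C = (9.600·1.100 + 0.2900·5.000)/9.890 = 1.214 mg/L.

1.21 mg/L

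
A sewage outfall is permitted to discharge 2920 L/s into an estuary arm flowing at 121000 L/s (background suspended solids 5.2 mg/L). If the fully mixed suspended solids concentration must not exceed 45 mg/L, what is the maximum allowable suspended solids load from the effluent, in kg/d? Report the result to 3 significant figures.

427000 kg/d

Mass balance at the limit: 121000·5.200 + 2920·Cₑ = 123900·45 → Cₑ = 1694 mg/L.
2920 L/s = 2.920 m³/s. Load = 2.920 m³/s × 1694 g/m³ × 86 400 s/d = 427400 kg/d.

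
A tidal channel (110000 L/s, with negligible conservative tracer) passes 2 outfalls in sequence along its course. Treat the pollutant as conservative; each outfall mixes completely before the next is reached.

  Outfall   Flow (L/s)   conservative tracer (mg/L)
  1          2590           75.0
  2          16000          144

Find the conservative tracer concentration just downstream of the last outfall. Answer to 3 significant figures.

19.4 mg/L

Below outfall 1: Q → 112600 L/s, C = (110000·0 + 2590·75.00)/112600 = 1.725 mg/L.
Below outfall 2: Q → 128600 L/s, C = (112600·1.725 + 16000·144.0)/128600 = 19.43 mg/L.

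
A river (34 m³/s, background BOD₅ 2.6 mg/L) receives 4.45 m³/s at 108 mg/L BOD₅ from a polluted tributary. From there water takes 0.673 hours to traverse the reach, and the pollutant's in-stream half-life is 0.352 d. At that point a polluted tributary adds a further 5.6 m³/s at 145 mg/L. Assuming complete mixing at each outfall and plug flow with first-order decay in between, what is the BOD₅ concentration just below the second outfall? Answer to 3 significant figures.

Flow-weighted average: C = (34.00·2.600 + 4.450·108.0) / 38.45 = 569.0/38.45 = 14.80 mg/L; combined flow 38.45 m³/s.
Half-life 0.352 d → k = ln 2 / 0.352 = 1.969 d⁻¹.
First-order decay: C = 14.80·exp(−k·t) = 14.80·0.9463 = 14.00 mg/L.
Second outfall: C = (38.45·14.00 + 5.600·145.0)/44.05 = 30.66 mg/L.

30.7 mg/L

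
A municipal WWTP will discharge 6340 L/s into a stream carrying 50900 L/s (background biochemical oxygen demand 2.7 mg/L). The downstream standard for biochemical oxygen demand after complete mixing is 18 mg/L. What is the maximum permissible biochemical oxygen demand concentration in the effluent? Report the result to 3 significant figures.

At the limit, (Qr·Cr + Qe·Cₑ)/(Qr + Qe) = 18:
Cₑ = (57240·18 − 50900·2.700) / 6340 = 140.8 mg/L.

141 mg/L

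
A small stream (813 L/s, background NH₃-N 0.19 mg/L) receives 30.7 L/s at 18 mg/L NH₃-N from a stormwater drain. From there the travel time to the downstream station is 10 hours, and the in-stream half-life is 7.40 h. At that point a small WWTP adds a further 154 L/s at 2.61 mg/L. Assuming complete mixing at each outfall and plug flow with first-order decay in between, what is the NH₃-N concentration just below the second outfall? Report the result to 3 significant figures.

Flow-weighted average: C = (813.0·0.1900 + 30.70·18.00) / 843.7 = 707.1/843.7 = 0.8381 mg/L; combined flow 843.7 L/s.
Half-life 7.40 h → k = ln 2 / 7.40 = 0.09367 h⁻¹ = 2.248 d⁻¹.
Applying C = C₀e^(−kt): 0.8381 × 0.3919 = 0.3285 mg/L.
Second outfall: C = (843.7·0.3285 + 154.0·2.610)/997.7 = 0.6806 mg/L.

0.681 mg/L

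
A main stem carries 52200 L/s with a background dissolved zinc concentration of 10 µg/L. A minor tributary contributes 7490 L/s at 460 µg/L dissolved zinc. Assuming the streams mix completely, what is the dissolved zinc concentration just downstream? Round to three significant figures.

Flow-weighted average: C = (52200·10.00 + 7490·460.0) / 59690 = 3967000/59690 = 66.47 µg/L.

66.5 µg/L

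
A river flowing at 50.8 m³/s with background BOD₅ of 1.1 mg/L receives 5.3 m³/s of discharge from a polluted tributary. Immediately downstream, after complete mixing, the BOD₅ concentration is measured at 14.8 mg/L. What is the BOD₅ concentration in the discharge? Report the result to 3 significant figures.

Mass balance: 50.80·1.100 + 5.300·Cₑ = 56.10·14.80
→ Cₑ = (56.10·14.80 − 50.80·1.100) / 5.300 = 146.1 mg/L.

146 mg/L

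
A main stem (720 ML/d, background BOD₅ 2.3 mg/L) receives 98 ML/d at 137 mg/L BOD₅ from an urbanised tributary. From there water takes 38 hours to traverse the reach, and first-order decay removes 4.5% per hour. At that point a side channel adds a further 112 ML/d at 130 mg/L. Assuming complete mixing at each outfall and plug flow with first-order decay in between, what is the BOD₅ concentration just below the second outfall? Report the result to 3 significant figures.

Conservation of mass: C = (720.0·2.300 + 98.00·137.0) / 818.0 = 15080/818.0 = 18.44 mg/L; combined flow 818.0 ML/d.
4.5%/h lost → k = −ln(1 − 0.045) = 0.04604 h⁻¹.
First-order decay: C = 18.44·exp(−k·t) = 18.44·0.1738 = 3.205 mg/L.
At the second outfall, C = (818.0·3.205 + 112.0·130.0) / (818.0 + 112.0) = 18.47 mg/L.

18.5 mg/L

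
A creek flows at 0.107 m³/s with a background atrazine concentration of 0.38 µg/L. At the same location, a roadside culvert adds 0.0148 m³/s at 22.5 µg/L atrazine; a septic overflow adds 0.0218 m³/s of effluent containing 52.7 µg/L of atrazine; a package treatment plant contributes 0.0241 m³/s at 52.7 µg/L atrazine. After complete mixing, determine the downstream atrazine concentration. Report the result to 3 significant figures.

Mixed concentration C = ΣQC/ΣQ = (0.1070·0.3800 + 0.01480·22.50 + 0.02180·52.70 + 0.02410·52.70) / 0.1677 = 2.793/0.1677 = 16.65 µg/L.

16.7 µg/L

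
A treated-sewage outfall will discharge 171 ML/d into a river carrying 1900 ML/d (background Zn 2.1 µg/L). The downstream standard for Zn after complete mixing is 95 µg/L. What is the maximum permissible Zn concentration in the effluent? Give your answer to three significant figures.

At the limit, (Qr·Cr + Qe·Cₑ)/(Qr + Qe) = 95:
Cₑ = (2071·95 − 1900·2.100) / 171.0 = 1127 µg/L.

1130 µg/L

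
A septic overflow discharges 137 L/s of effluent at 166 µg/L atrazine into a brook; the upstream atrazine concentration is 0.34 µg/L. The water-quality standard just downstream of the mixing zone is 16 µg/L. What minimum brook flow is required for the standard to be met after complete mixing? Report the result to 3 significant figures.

Set C_mix = 16: (Q·0.3400 + 137.0·166.0) / (Q + 137.0) = 16
→ Q = 137.0·(166.0 − 16)/(16 − 0.3400) = 1312 L/s.

1310 L/s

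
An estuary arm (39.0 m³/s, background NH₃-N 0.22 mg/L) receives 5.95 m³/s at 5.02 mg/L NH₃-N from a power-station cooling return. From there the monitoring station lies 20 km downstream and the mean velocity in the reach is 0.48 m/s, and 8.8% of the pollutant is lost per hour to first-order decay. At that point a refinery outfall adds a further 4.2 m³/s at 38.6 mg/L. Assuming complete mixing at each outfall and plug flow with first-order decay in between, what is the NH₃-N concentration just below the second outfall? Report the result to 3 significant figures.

Mixed concentration C = ΣQC/ΣQ = (39.00·0.2200 + 5.950·5.020) / 44.95 = 38.45/44.95 = 0.8554 mg/L; combined flow 44.95 m³/s.
Travel time t = 20·1000 / 0.48 = 41670 s = 11.57 h.
8.8%/h lost → k = −ln(1 − 0.088) = 0.09212 h⁻¹.
After decay, C = 0.8554 × e^(−kt) = 0.8554 × 0.3443 = 0.2945 mg/L.
Second outfall: C = (44.95·0.2945 + 4.200·38.60)/49.15 = 3.568 mg/L.

3.57 mg/L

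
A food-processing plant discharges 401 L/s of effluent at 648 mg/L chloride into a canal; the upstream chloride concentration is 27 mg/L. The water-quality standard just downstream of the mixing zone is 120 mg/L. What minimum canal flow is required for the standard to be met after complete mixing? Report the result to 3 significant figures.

Set C_mix = 120: (Q·27.00 + 401.0·648.0) / (Q + 401.0) = 120
→ Q = 401.0·(648.0 − 120)/(120 − 27.00) = 2277 L/s.

2280 L/s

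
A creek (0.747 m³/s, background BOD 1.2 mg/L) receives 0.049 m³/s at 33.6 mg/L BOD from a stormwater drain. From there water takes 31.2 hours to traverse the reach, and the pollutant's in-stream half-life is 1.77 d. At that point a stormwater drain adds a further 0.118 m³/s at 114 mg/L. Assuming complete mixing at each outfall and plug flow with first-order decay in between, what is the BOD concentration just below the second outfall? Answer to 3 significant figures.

16.4 mg/L

Conservation of mass: C = (0.7470·1.200 + 0.04900·33.60) / 0.7960 = 2.543/0.7960 = 3.194 mg/L; combined flow 0.7960 m³/s.
Half-life 1.77 d → k = ln 2 / 1.77 = 0.3916 d⁻¹.
First-order decay: C = 3.194·exp(−k·t) = 3.194·0.6010 = 1.920 mg/L.
Second outfall: C = (0.7960·1.920 + 0.1180·114.0)/0.9140 = 16.39 mg/L.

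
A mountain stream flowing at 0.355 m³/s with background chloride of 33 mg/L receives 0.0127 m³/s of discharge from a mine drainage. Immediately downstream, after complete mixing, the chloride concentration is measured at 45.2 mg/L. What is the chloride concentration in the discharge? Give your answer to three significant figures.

Mass balance: 0.3550·33.00 + 0.01270·Cₑ = 0.3677·45.20
→ Cₑ = (0.3677·45.20 − 0.3550·33.00) / 0.01270 = 386.2 mg/L.

386 mg/L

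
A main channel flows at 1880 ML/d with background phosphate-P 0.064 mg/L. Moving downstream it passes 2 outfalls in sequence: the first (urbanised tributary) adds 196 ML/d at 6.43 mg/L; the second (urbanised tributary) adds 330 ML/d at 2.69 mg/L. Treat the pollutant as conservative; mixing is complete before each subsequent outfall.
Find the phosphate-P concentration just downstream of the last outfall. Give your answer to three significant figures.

After outfall 1: Q = 1880 + 196.0 = 2076 ML/d; C = (1880·0.06400 + 196.0·6.430)/2076 = 0.6650 mg/L.
After outfall 2: Q = 2076 + 330.0 = 2406 ML/d; C = (2076·0.6650 + 330.0·2.690)/2406 = 0.9428 mg/L.

0.943 mg/L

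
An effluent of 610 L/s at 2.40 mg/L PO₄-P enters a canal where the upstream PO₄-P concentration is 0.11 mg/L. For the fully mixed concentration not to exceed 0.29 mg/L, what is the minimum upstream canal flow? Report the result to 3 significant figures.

Set C_mix = 0.29: (Q·0.1100 + 610.0·2.400) / (Q + 610.0) = 0.29
→ Q = 610.0·(2.400 − 0.29)/(0.29 − 0.1100) = 7151 L/s.

7150 L/s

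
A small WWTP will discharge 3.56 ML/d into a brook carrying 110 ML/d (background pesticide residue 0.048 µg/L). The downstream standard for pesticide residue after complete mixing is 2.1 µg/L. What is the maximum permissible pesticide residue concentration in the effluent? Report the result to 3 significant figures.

65.5 µg/L

At the limit, (Qr·Cr + Qe·Cₑ)/(Qr + Qe) = 2.1:
Cₑ = (113.6·2.1 − 110.0·0.04800) / 3.560 = 65.50 µg/L.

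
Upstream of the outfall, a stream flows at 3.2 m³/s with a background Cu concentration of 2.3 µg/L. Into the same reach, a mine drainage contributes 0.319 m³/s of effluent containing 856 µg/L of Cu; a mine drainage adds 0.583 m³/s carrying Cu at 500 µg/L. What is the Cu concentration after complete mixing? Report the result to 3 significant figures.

After mixing, C = (3.200·2.300 + 0.3190·856.0 + 0.5830·500.0) / 4.102 = 571.9/4.102 = 139.4 µg/L.

139 µg/L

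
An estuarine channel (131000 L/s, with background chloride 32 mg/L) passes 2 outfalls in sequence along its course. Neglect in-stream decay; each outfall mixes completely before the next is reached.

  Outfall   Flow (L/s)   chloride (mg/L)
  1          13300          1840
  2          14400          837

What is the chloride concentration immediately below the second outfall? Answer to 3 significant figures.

Outfall 1: combined Q = 144300 L/s; C = (131000·32.00 + 13300·1840)/144300 = 198.6 mg/L.
Outfall 2: combined Q = 158700 L/s; C = (144300·198.6 + 14400·837.0)/158700 = 256.6 mg/L.

257 mg/L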